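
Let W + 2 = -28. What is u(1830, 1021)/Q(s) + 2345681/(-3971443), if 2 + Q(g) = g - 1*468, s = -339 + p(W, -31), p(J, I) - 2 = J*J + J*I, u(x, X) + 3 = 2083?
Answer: 5860969777/4062786189 ≈ 1.4426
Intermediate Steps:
W = -30 (W = -2 - 28 = -30)
u(x, X) = 2080 (u(x, X) = -3 + 2083 = 2080)
p(J, I) = 2 + J² + I*J (p(J, I) = 2 + (J*J + J*I) = 2 + (J² + I*J) = 2 + J² + I*J)
s = 1493 (s = -339 + (2 + (-30)² - 31*(-30)) = -339 + (2 + 900 + 930) = -339 + 1832 = 1493)
Q(g) = -470 + g (Q(g) = -2 + (g - 1*468) = -2 + (g - 468) = -2 + (-468 + g) = -470 + g)
u(1830, 1021)/Q(s) + 2345681/(-3971443) = 2080/(-470 + 1493) + 2345681/(-3971443) = 2080/1023 + 2345681*(-1/3971443) = 2080*(1/1023) - 2345681/3971443 = 2080/1023 - 2345681/3971443 = 5860969777/4062786189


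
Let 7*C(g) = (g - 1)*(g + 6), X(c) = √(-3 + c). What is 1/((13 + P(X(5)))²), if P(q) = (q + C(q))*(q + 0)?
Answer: 649593/174055249 + 45080*√2/174055249 ≈ 0.0040984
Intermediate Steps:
C(g) = (-1 + g)*(6 + g)/7 (C(g) = ((g - 1)*(g + 6))/7 = ((-1 + g)*(6 + g))/7 = (-1 + g)*(6 + g)/7)
P(q) = q*(-6/7 + q²/7 + 12*q/7) (P(q) = (q + (-6/7 + q²/7 + 5*q/7))*(q + 0) = (-6/7 + q²/7 + 12*q/7)*q = q*(-6/7 + q²/7 + 12*q/7))
1/((13 + P(X(5)))²) = 1/((13 + √(-3 + 5)*(-6 + (√(-3 + 5))² + 12*√(-3 + 5))/7)²) = 1/((13 + √2*(-6 + (√2)² + 12*√2)/7)²) = 1/((13 + √2*(-6 + 2 + 12*√2)/7)²) = 1/((13 + √2*(-4 + 12*√2)/7)²) = (13 + √2*(-4 + 12*√2)/7)⁻²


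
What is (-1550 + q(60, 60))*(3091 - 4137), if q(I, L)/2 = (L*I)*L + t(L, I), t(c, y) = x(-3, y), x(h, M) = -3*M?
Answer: -449874140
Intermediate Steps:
t(c, y) = -3*y
q(I, L) = -6*I + 2*I*L² (q(I, L) = 2*((L*I)*L - 3*I) = 2*((I*L)*L - 3*I) = 2*(I*L² - 3*I) = 2*(-3*I + I*L²) = -6*I + 2*I*L²)
(-1550 + q(60, 60))*(3091 - 4137) = (-1550 + 2*60*(-3 + 60²))*(3091 - 4137) = (-1550 + 2*60*(-3 + 3600))*(-1046) = (-1550 + 2*60*3597)*(-1046) = (-1550 + 431640)*(-1046) = 430090*(-1046) = -449874140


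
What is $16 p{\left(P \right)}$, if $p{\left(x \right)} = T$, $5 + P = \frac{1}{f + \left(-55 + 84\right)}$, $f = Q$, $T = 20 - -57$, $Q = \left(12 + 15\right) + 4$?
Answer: $1232$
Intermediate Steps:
$Q = 31$ ($Q = 27 + 4 = 31$)
$T = 77$ ($T = 20 + 57 = 77$)
$f = 31$
$P = - \frac{299}{60}$ ($P = -5 + \frac{1}{31 + \left(-55 + 84\right)} = -5 + \frac{1}{31 + 29} = -5 + \frac{1}{60} = - \frac{299}{60} \approx -4.9833$)
$p{\left(x \right)} = 77$
$16 p{\left(P \right)} = 16 \cdot 77 = 1232$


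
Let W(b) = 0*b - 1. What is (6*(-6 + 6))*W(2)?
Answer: 0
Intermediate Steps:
W(b) = -1 (W(b) = 0 - 1 = -1)
(6*(-6 + 6))*W(2) = (6*(-6 + 6))*(-1) = (6*0)*(-1) = 0*(-1) = 0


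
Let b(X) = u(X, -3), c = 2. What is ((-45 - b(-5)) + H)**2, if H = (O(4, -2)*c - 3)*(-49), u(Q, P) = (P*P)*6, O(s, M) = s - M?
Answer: 291600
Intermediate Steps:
u(Q, P) = 6*P**2 (u(Q, P) = P**2*6 = 6*P**2)
b(X) = 54 (b(X) = 6*(-3)**2 = 6*9 = 54)
H = -441 (H = ((4 - 1*(-2))*2 - 3)*(-49) = ((4 + 2)*2 - 3)*(-49) = (6*2 - 3)*(-49) = (12 - 3)*(-49) = 9*(-49) = -441)
((-45 - b(-5)) + H)**2 = ((-45 - 1*54) - 441)**2 = ((-45 - 54) - 441)**2 = (-99 - 441)**2 = (-540)**2 = 291600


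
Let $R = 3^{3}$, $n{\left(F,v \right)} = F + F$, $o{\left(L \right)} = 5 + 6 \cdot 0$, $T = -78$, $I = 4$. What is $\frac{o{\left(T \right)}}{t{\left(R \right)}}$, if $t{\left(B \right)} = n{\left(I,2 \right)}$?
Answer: $\frac{5}{8} \approx 0.625$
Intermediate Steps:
$o{\left(L \right)} = 5$ ($o{\left(L \right)} = 5 + 0 = 5$)
$n{\left(F,v \right)} = 2 F$
$R = 27$
$t{\left(B \right)} = 8$ ($t{\left(B \right)} = 2 \cdot 4 = 8$)
$\frac{o{\left(T \right)}}{t{\left(R \right)}} = \frac{5}{8}$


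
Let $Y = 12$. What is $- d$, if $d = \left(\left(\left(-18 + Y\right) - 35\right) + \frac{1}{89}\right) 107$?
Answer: $\frac{390336}{89} \approx 4385.8$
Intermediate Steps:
$d = - \frac{390336}{89}$ ($d = \left(\left(\left(-18 + 12\right) - 35\right) + \frac{1}{89}\right) 107 = \left(\left(-6 - 35\right) + \frac{1}{89}\right) 107 = \left(-41 + \frac{1}{89}\right) 107 = \left(- \frac{3648}{89}\right) 107 = - \frac{390336}{89} \approx -4385.8$)
$- d = \left(-1\right) \left(- \frac{390336}{89}\right) = \frac{390336}{89}$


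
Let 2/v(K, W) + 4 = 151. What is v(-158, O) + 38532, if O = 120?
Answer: 5664206/147 ≈ 38532.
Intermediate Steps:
v(K, W) = 2/147 (v(K, W) = 2/(-4 + 151) = 2/147)
v(-158, O) + 38532 = 2/147 + 38532 = 5664206/147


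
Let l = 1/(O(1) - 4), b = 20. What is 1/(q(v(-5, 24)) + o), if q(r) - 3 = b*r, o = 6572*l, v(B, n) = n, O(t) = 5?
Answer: 1/7055 ≈ 0.00014174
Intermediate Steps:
l = 1 (l = 1/(5 - 4) = 1/1 = 1)
o = 6572 (o = 6572*1 = 6572)
q(r) = 3 + 20*r
1/(q(v(-5, 24)) + o) = 1/((3 + 20*24) + 6572) = 1/((3 + 480) + 6572) = 1/(483 + 6572) = 1/7055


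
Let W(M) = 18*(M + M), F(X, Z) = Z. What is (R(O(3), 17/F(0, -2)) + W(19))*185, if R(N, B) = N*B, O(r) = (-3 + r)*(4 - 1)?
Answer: 126540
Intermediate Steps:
O(r) = -9 + 3*r (O(r) = (-3 + r)*3 = -9 + 3*r)
R(N, B) = B*N
W(M) = 36*M (W(M) = 18*(2*M) = 36*M)
(R(O(3), 17/F(0, -2)) + W(19))*185 = ((17/(-2))*(-9 + 3*3) + 36*19)*185 = ((17*(-1/2))*(-9 + 9) + 684)*185 = (-17/2*0 + 684)*185 = (0 + 684)*185 = 684*185 = 126540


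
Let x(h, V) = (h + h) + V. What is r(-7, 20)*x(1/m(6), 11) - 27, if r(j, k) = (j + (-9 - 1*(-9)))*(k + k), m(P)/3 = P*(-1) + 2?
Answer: -9181/3 ≈ -3060.3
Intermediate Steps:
m(P) = 6 - 3*P (m(P) = 3*(P*(-1) + 2) = 3*(-P + 2) = 3*(2 - P) = 6 - 3*P)
r(j, k) = 2*j*k (r(j, k) = (j + (-9 + 9))*(2*k) = (j + 0)*(2*k) = j*(2*k) = 2*j*k)
x(h, V) = V + 2*h (x(h, V) = 2*h + V = V + 2*h)
r(-7, 20)*x(1/m(6), 11) - 27 = (2*(-7)*20)*(11 + 2/(6 - 3*6)) - 27 = -280*(11 + 2/(6 - 18)) - 27 = -280*(11 + 2/(-12)) - 27 = -280*(11 + 2*(-1/12)) - 27 = -280*(11 - ⅙) - 27 = -280*65/6 - 27 = -9100/3 - 27 = -9181/3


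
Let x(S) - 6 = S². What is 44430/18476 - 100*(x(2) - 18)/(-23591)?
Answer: 16667215/7030118 ≈ 2.3708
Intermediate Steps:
x(S) = 6 + S²
44430/18476 - 100*(x(2) - 18)/(-23591) = 44430/18476 - 100*((6 + 2²) - 18)/(-23591) = 44430*(1/18476) - 100*((6 + 4) - 18)*(-1/23591) = 22215/9238 - 100*(10 - 18)*(-1/23591) = 22215/9238 - 100*(-8)*(-1/23591) = 22215/9238 + 800*(-1/23591) = 22215/9238 - 800/23591 = 16667215/7030118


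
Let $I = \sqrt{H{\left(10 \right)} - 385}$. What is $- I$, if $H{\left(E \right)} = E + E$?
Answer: $- i \sqrt{365} \approx - 19.105 i$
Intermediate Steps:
$H{\left(E \right)} = 2 E$
$I = i \sqrt{365}$ ($I = \sqrt{2 \cdot 10 - 385} = \sqrt{20 - 385} = \sqrt{-365} = i \sqrt{365} \approx 19.105 i$)
$- I = - i \sqrt{365}$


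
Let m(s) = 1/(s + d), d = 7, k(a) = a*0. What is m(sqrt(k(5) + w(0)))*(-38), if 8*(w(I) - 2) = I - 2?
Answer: -152/27 + 76*sqrt(7)/189 ≈ -4.5657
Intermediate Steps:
k(a) = 0
w(I) = 7/4 + I/8 (w(I) = 2 + (I - 2)/8 = 2 + (-2 + I)/8 = 2 + (-1/4 + I/8) = 7/4 + I/8)
m(s) = 1/(7 + s) (m(s) = 1/(s + 7) = 1/(7 + s))
m(sqrt(k(5) + w(0)))*(-38) = -38/(7 + sqrt(0 + (7/4 + (1/8)*0))) = -38/(7 + sqrt(0 + (7/4 + 0))) = -38/(7 + sqrt(0 + 7/4)) = -38/(7 + sqrt(7/4)) = -38/(7 + sqrt(7)/2)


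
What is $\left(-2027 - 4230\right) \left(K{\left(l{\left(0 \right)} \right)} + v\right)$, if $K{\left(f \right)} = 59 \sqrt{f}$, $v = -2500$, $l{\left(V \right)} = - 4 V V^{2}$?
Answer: $15642500$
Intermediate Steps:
$l{\left(V \right)} = - 4 V^{3}$
$\left(-2027 - 4230\right) \left(K{\left(l{\left(0 \right)} \right)} + v\right) = \left(-2027 - 4230\right) \left(59 \sqrt{- 4 \cdot 0^{3}} - 2500\right) = - 6257 \left(59 \sqrt{\left(-4\right) 0} - 2500\right) = - 6257 \left(59 \sqrt{0} - 2500\right) = - 6257 \left(59 \cdot 0 - 2500\right) = - 6257 \left(0 - 2500\right) = \left(-6257\right) \left(-2500\right) = 15642500$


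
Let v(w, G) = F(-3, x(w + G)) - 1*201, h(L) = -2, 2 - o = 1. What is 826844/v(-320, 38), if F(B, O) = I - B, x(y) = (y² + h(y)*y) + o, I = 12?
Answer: -413422/93 ≈ -4445.4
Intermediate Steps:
o = 1 (o = 2 - 1*1 = 2 - 1 = 1)
x(y) = 1 + y² - 2*y (x(y) = (y² - 2*y) + 1 = 1 + y² - 2*y)
F(B, O) = 12 - B
v(w, G) = -186 (v(w, G) = (12 - 1*(-3)) - 1*201 = (12 + 3) - 201 = 15 - 201 = -186)
826844/v(-320, 38) = 826844/(-186) = 826844*(-1/186) = -413422/93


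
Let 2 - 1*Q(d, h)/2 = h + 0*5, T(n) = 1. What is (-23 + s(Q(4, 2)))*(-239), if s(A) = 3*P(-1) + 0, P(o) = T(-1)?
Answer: 4780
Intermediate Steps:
P(o) = 1
Q(d, h) = 4 - 2*h (Q(d, h) = 4 - 2*(h + 0*5) = 4 - 2*(h + 0) = 4 - 2*h)
s(A) = 3 (s(A) = 3*1 + 0 = 3 + 0 = 3)
(-23 + s(Q(4, 2)))*(-239) = (-23 + 3)*(-239) = -20*(-239) = 4780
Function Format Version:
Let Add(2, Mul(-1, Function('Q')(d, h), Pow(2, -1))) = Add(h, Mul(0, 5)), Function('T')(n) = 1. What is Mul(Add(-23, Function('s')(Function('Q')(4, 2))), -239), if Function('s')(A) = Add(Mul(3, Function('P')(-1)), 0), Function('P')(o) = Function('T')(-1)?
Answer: 4780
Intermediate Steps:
Function('P')(o) = 1
Function('Q')(d, h) = Add(4, Mul(-2, h)) (Function('Q')(d, h) = Add(4, Mul(-2, Add(h, Mul(0, 5)))) = Add(4, Mul(-2, Add(h, 0))) = Add(4, Mul(-2, h)))
Function('s')(A) = 3 (Function('s')(A) = Add(Mul(3, 1), 0) = Add(3, 0) = 3)
Mul(Add(-23, Function('s')(Function('Q')(4, 2))), -239) = Mul(Add(-23, 3), -239) = Mul(-20, -239) = 4780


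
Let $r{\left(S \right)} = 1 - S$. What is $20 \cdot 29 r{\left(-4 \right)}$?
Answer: $2900$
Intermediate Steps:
$20 \cdot 29 r{\left(-4 \right)} = 20 \cdot 29 \left(1 - -4\right) = 580 \left(1 + 4\right) = 580 \cdot 5 = 2900$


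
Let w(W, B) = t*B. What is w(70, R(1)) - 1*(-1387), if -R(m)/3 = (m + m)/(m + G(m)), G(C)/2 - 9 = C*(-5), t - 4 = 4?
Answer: 4145/3 ≈ 1381.7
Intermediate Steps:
t = 8 (t = 4 + 4 = 8)
G(C) = 18 - 10*C (G(C) = 18 + 2*(C*(-5)) = 18 + 2*(-5*C) = 18 - 10*C)
R(m) = -6*m/(18 - 9*m) (R(m) = -3*(m + m)/(m + (18 - 10*m)) = -3*2*m/(18 - 9*m) = -6*m/(18 - 9*m))
w(W, B) = 8*B
w(70, R(1)) - 1*(-1387) = 8*((⅔)*1/(-2 + 1)) - 1*(-1387) = 8*((⅔)*1/(-1)) + 1387 = 8*((⅔)*1*(-1)) + 1387 = 8*(-⅔) + 1387 = -16/3 + 1387 = 4145/3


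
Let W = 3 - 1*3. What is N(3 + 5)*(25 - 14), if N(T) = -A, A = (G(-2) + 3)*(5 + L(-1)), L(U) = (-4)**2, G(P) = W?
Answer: -693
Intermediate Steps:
W = 0 (W = 3 - 3 = 0)
G(P) = 0
L(U) = 16
A = 63 (A = (0 + 3)*(5 + 16) = 3*21 = 63)
N(T) = -63 (N(T) = -1*63 = -63)
N(3 + 5)*(25 - 14) = -63*(25 - 14) = -63*11 = -693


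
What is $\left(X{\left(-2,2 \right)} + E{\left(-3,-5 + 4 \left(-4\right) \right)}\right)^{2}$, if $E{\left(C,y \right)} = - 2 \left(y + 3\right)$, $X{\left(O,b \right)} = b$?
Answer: $1444$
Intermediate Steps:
$E{\left(C,y \right)} = -6 - 2 y$ ($E{\left(C,y \right)} = - 2 \left(3 + y\right) = -6 - 2 y$)
$\left(X{\left(-2,2 \right)} + E{\left(-3,-5 + 4 \left(-4\right) \right)}\right)^{2} = \left(2 - \left(6 + 2 \left(-5 + 4 \left(-4\right)\right)\right)\right)^{2} = \left(2 - \left(6 + 2 \left(-5 - 16\right)\right)\right)^{2} = \left(2 - -36\right)^{2} = \left(2 + \left(-6 + 42\right)\right)^{2} = \left(2 + 36\right)^{2} = 38^{2} = 1444$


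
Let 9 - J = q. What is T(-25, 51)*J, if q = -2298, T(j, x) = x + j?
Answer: 59982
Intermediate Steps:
T(j, x) = j + x
J = 2307 (J = 9 - 1*(-2298) = 9 + 2298 = 2307)
T(-25, 51)*J = (-25 + 51)*2307 = 26*2307 = 59982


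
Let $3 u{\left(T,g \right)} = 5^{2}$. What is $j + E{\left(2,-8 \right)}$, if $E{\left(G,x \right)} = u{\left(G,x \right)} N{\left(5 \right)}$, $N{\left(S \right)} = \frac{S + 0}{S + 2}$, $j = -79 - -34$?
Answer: $- \frac{820}{21} \approx -39.048$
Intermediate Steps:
$u{\left(T,g \right)} = \frac{25}{3}$ ($u{\left(T,g \right)} = \frac{5^{2}}{3} = \frac{1}{3} \cdot 25 = \frac{25}{3}$)
$j = -45$ ($j = -79 + 34 = -45$)
$N{\left(S \right)} = \frac{S}{2 + S}$
$E{\left(G,x \right)} = \frac{125}{21}$ ($E{\left(G,x \right)} = \frac{25 \frac{5}{2 + 5}}{3} = \frac{25 \cdot \frac{5}{7}}{3} = \frac{25 \cdot 5 \cdot \frac{1}{7}}{3} = \frac{25}{3} \cdot \frac{5}{7} = \frac{125}{21}$)
$j + E{\left(2,-8 \right)} = -45 + \frac{125}{21} = - \frac{820}{21}$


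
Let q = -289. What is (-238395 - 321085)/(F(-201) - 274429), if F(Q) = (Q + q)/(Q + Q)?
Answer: 14056935/6894998 ≈ 2.0387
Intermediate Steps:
F(Q) = (-289 + Q)/(2*Q) (F(Q) = (Q - 289)/(Q + Q) = (-289 + Q)/((2*Q)) = (-289 + Q)*(1/(2*Q)) = (-289 + Q)/(2*Q))
(-238395 - 321085)/(F(-201) - 274429) = (-238395 - 321085)/((½)*(-289 - 201)/(-201) - 274429) = -559480/((½)*(-1/201)*(-490) - 274429) = -559480/(245/201 - 274429) = -559480/(-55159984/201) = -559480*(-201/55159984) = 14056935/6894998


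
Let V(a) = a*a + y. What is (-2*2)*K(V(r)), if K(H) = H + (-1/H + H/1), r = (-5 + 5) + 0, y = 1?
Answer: -4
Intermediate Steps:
r = 0 (r = 0 + 0 = 0)
V(a) = 1 + a**2 (V(a) = a*a + 1 = a**2 + 1 = 1 + a**2)
K(H) = -1/H + 2*H (K(H) = H + (-1/H + H*1) = H + (-1/H + H) = H + (H - 1/H) = -1/H + 2*H)
(-2*2)*K(V(r)) = (-2*2)*(-1/(1 + 0**2) + 2*(1 + 0**2)) = -4*(-1/(1 + 0) + 2*(1 + 0)) = -4*(-1/1 + 2*1) = -4*(-1*1 + 2) = -4*(-1 + 2) = -4*1 = -4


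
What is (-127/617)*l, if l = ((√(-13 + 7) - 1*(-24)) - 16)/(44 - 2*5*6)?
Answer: 127/1234 + 127*I*√6/9872 ≈ 0.10292 + 0.031512*I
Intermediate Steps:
l = -½ - I*√6/16 (l = ((√(-6) + 24) - 16)/(44 - 10*6) = ((I*√6 + 24) - 16)/(44 - 60) = ((24 + I*√6) - 16)/(-16) = (8 + I*√6)*(-1/16) = -½ - I*√6/16 ≈ -0.5 - 0.15309*I)
(-127/617)*l = (-127/617)*(-½ - I*√6/16) = (-127*1/617)*(-½ - I*√6/16) = -127*(-½ - I*√6/16)/617 = 127/1234 + 127*I*√6/9872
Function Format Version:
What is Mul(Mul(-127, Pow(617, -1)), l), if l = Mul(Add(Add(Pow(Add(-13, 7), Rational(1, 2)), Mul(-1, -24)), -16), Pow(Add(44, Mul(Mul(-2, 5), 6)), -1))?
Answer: Add(Rational(127, 1234), Mul(Rational(127, 9872), I, Pow(6, Rational(1, 2)))) ≈ Add(0.10292, Mul(0.031512, I))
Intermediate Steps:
l = Add(Rational(-1, 2), Mul(Rational(-1, 16), I, Pow(6, Rational(1, 2)))) (l = Mul(Add(Add(Pow(-6, Rational(1, 2)), 24), -16), Pow(Add(44, Mul(-10, 6)), -1)) = Mul(Add(Add(Mul(I, Pow(6, Rational(1, 2))), 24), -16), Pow(Add(44, -60), -1)) = Mul(Add(Add(24, Mul(I, Pow(6, Rational(1, 2)))), -16), Pow(-16, -1)) = Mul(Add(8, Mul(I, Pow(6, Rational(1, 2)))), Rational(-1, 16)) = Add(Rational(-1, 2), Mul(Rational(-1, 16), I, Pow(6, Rational(1, 2)))) ≈ Add(-0.50000, Mul(-0.15309, I)))
Mul(Mul(-127, Pow(617, -1)), l) = Mul(Mul(-127, Pow(617, -1)), Add(Rational(-1, 2), Mul(Rational(-1, 16), I, Pow(6, Rational(1, 2))))) = Mul(Mul(-127, Rational(1, 617)), Add(Rational(-1, 2), Mul(Rational(-1, 16), I, Pow(6, Rational(1, 2))))) = Mul(Rational(-127, 617), Add(Rational(-1, 2), Mul(Rational(-1, 16), I, Pow(6, Rational(1, 2))))) = Add(Rational(127, 1234), Mul(Rational(127, 9872), I, Pow(6, Rational(1, 2))))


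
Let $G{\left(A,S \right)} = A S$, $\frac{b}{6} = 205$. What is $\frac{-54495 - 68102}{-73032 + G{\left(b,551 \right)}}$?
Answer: $- \frac{122597}{604698} \approx -0.20274$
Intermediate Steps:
$b = 1230$ ($b = 6 \cdot 205 = 1230$)
$\frac{-54495 - 68102}{-73032 + G{\left(b,551 \right)}} = \frac{-54495 - 68102}{-73032 + 1230 \cdot 551} = - \frac{122597}{-73032 + 677730} = - \frac{122597}{604698}$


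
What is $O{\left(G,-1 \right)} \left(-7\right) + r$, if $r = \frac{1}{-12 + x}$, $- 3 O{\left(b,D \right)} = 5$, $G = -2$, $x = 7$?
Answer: $\frac{172}{15} \approx 11.467$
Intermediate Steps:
$O{\left(b,D \right)} = - \frac{5}{3}$ ($O{\left(b,D \right)} = \left(- \frac{1}{3}\right) 5 = - \frac{5}{3}$)
$r = - \frac{1}{5}$ ($r = \frac{1}{-12 + 7} = \frac{1}{-5} = - \frac{1}{5} \approx -0.2$)
$O{\left(G,-1 \right)} \left(-7\right) + r = \left(- \frac{5}{3}\right) \left(-7\right) - \frac{1}{5} = \frac{35}{3} - \frac{1}{5} = \frac{172}{15}$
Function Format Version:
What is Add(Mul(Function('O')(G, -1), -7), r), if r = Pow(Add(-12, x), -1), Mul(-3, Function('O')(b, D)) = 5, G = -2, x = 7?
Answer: Rational(172, 15) ≈ 11.467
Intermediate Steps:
Function('O')(b, D) = Rational(-5, 3) (Function('O')(b, D) = Mul(Rational(-1, 3), 5) = Rational(-5, 3))
r = Rational(-1, 5) (r = Pow(Add(-12, 7), -1) = Pow(-5, -1) = Rational(-1, 5) ≈ -0.20000)
Add(Mul(Function('O')(G, -1), -7), r) = Add(Mul(Rational(-5, 3), -7), Rational(-1, 5)) = Add(Rational(35, 3), Rational(-1, 5)) = Rational(172, 15)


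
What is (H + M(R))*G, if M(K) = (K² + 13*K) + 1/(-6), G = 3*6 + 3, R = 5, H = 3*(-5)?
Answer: 3143/2 ≈ 1571.5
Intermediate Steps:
H = -15
G = 21 (G = 18 + 3 = 21)
M(K) = -⅙ + K² + 13*K (M(K) = (K² + 13*K) - ⅙ = -⅙ + K² + 13*K)
(H + M(R))*G = (-15 + (-⅙ + 5² + 13*5))*21 = (-15 + (-⅙ + 25 + 65))*21 = (-15 + 539/6)*21 = (449/6)*21 = 3143/2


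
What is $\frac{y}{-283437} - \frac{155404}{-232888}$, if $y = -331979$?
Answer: $\frac{30340292225}{16502269014} \approx 1.8386$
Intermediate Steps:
$\frac{y}{-283437} - \frac{155404}{-232888} = - \frac{331979}{-283437} - \frac{155404}{-232888} = \left(-331979\right) \left(- \frac{1}{283437}\right) - - \frac{38851}{58222} = \frac{331979}{283437} + \frac{38851}{58222} = \frac{30340292225}{16502269014}$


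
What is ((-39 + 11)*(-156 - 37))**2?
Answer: 29203216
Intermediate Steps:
((-39 + 11)*(-156 - 37))**2 = (-28*(-193))**2 = 5404**2 = 29203216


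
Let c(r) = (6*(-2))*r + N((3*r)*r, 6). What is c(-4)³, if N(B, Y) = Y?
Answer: 157464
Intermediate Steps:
c(r) = 6 - 12*r (c(r) = (6*(-2))*r + 6 = -12*r + 6 = 6 - 12*r)
c(-4)³ = (6 - 12*(-4))³ = (6 + 48)³ = 54³ = 157464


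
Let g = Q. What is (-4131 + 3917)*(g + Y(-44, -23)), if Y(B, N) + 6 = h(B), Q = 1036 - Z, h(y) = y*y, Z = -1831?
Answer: -1026558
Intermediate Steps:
h(y) = y**2
Q = 2867 (Q = 1036 - 1*(-1831) = 1036 + 1831 = 2867)
Y(B, N) = -6 + B**2
g = 2867
(-4131 + 3917)*(g + Y(-44, -23)) = (-4131 + 3917)*(2867 + (-6 + (-44)**2)) = -214*(2867 + (-6 + 1936)) = -214*(2867 + 1930) = -214*4797 = -1026558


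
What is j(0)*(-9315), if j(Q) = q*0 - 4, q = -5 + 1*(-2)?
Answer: 37260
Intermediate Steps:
q = -7 (q = -5 - 2 = -7)
j(Q) = -4 (j(Q) = -7*0 - 4 = 0 - 4 = -4)
j(0)*(-9315) = -4*(-9315) = 37260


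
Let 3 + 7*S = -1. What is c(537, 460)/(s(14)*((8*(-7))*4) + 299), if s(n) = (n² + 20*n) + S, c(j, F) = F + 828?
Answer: -184/15171 ≈ -0.012128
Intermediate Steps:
c(j, F) = 828 + F
S = -4/7 (S = -3/7 + (⅐)*(-1) = -3/7 - ⅐ = -4/7 ≈ -0.57143)
s(n) = -4/7 + n² + 20*n (s(n) = (n² + 20*n) - 4/7 = -4/7 + n² + 20*n)
c(537, 460)/(s(14)*((8*(-7))*4) + 299) = (828 + 460)/((-4/7 + 14² + 20*14)*((8*(-7))*4) + 299) = 1288/((-4/7 + 196 + 280)*(-56*4) + 299) = 1288/((3328/7)*(-224) + 299) = 1288/(-106496 + 299) = 1288/(-106197) = 1288*(-1/106197) = -184/15171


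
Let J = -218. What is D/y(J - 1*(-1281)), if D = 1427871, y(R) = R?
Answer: 1427871/1063 ≈ 1343.2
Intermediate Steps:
D/y(J - 1*(-1281)) = 1427871/(-218 - 1*(-1281)) = 1427871/(-218 + 1281) = 1427871/1063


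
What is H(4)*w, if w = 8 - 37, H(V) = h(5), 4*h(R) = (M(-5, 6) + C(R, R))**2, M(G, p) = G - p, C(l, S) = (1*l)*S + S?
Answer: -10469/4 ≈ -2617.3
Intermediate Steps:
C(l, S) = S + S*l (C(l, S) = l*S + S = S*l + S = S + S*l)
h(R) = (-11 + R*(1 + R))**2/4 (h(R) = ((-5 - 1*6) + R*(1 + R))**2/4 = ((-5 - 6) + R*(1 + R))**2/4 = (-11 + R*(1 + R))**2/4)
H(V) = 361/4 (H(V) = (-11 + 5*(1 + 5))**2/4 = (-11 + 5*6)**2/4 = (-11 + 30)**2/4 = (1/4)*19**2 = (1/4)*361 = 361/4)
w = -29
H(4)*w = (361/4)*(-29) = -10469/4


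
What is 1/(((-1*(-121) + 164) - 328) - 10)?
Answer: -1/53 ≈ -0.018868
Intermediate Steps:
1/(((-1*(-121) + 164) - 328) - 10) = 1/(((121 + 164) - 328) - 10) = 1/((285 - 328) - 10) = 1/(-43 - 10) = 1/(-53) = -1/53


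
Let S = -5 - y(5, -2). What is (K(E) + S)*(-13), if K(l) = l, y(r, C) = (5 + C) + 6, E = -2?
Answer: 208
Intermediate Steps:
y(r, C) = 11 + C
S = -14 (S = -5 - (11 - 2) = -5 - 1*9 = -5 - 9 = -14)
(K(E) + S)*(-13) = (-2 - 14)*(-13) = -16*(-13) = 208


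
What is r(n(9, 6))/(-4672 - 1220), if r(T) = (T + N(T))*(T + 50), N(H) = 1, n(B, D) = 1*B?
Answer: -295/2946 ≈ -0.10014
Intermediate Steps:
n(B, D) = B
r(T) = (1 + T)*(50 + T) (r(T) = (T + 1)*(T + 50) = (1 + T)*(50 + T))
r(n(9, 6))/(-4672 - 1220) = (50 + 9² + 51*9)/(-4672 - 1220) = (50 + 81 + 459)/(-5892) = 590*(-1/5892) = -295/2946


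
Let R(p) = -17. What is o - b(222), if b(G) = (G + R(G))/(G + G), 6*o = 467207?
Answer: 11524371/148 ≈ 77867.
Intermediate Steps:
o = 467207/6 (o = (⅙)*467207 = 467207/6 ≈ 77868.)
b(G) = (-17 + G)/(2*G) (b(G) = (G - 17)/(G + G) = (-17 + G)/((2*G)) = (-17 + G)*(1/(2*G)) = (-17 + G)/(2*G))
o - b(222) = 467207/6 - (-17 + 222)/(2*222) = 467207/6 - 205/(2*222) = 467207/6 - 1*205/444 = 467207/6 - 205/444 = 11524371/148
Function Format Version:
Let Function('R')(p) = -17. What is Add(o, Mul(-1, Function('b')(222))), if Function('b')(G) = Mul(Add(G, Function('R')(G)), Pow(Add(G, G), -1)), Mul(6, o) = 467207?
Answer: Rational(11524371, 148) ≈ 77867.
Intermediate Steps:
o = Rational(467207, 6) (o = Mul(Rational(1, 6), 467207) = Rational(467207, 6) ≈ 77868.)
Function('b')(G) = Mul(Rational(1, 2), Pow(G, -1), Add(-17, G)) (Function('b')(G) = Mul(Add(G, -17), Pow(Add(G, G), -1)) = Mul(Add(-17, G), Pow(Mul(2, G), -1)) = Mul(Add(-17, G), Mul(Rational(1, 2), Pow(G, -1))) = Mul(Rational(1, 2), Pow(G, -1), Add(-17, G)))
Add(o, Mul(-1, Function('b')(222))) = Add(Rational(467207, 6), Mul(-1, Mul(Rational(1, 2), Pow(222, -1), Add(-17, 222)))) = Add(Rational(467207, 6), Mul(-1, Mul(Rational(1, 2), Rational(1, 222), 205))) = Add(Rational(467207, 6), Mul(-1, Rational(205, 444))) = Add(Rational(467207, 6), Rational(-205, 444)) = Rational(11524371, 148)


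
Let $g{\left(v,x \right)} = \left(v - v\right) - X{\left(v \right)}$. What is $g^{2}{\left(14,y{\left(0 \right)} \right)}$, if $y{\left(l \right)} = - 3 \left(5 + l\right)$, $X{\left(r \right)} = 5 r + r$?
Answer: $7056$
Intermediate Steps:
$X{\left(r \right)} = 6 r$
$y{\left(l \right)} = -15 - 3 l$
$g{\left(v,x \right)} = - 6 v$ ($g{\left(v,x \right)} = \left(v - v\right) - 6 v = 0 - 6 v = - 6 v$)
$g^{2}{\left(14,y{\left(0 \right)} \right)} = \left(\left(-6\right) 14\right)^{2} = \left(-84\right)^{2} = 7056$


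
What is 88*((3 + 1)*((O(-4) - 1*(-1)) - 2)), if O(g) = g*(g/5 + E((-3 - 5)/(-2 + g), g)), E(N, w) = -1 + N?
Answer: 4576/15 ≈ 305.07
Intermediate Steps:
O(g) = g*(-1 - 8/(-2 + g) + g/5) (O(g) = g*(g/5 + (-1 + (-3 - 5)/(-2 + g))) = g*(g*(⅕) + (-1 - 8/(-2 + g))) = g*(g/5 + (-1 - 8/(-2 + g))) = g*(-1 - 8/(-2 + g) + g/5))
88*((3 + 1)*((O(-4) - 1*(-1)) - 2)) = 88*((3 + 1)*(((⅕)*(-4)*(-30 + (-4)² - 7*(-4))/(-2 - 4) - 1*(-1)) - 2)) = 88*(4*(((⅕)*(-4)*(-30 + 16 + 28)/(-6) + 1) - 2)) = 88*(4*(((⅕)*(-4)*(-⅙)*14 + 1) - 2)) = 88*(4*((28/15 + 1) - 2)) = 88*(4*(43/15 - 2)) = 88*(4*(13/15)) = 88*(52/15) = 4576/15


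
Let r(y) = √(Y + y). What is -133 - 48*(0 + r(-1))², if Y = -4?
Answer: 107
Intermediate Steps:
r(y) = √(-4 + y)
-133 - 48*(0 + r(-1))² = -133 - 48*(0 + √(-4 - 1))² = -133 - 48*(0 + √(-5))² = -133 - 48*(0 + I*√5)² = -133 - 48*(I*√5)² = -133 - 48*(-5) = -133 + 240 = 107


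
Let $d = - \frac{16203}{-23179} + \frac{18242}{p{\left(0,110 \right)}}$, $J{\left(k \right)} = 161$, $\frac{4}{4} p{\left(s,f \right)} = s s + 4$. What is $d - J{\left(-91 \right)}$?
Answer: $\frac{203984427}{46358} \approx 4400.2$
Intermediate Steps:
$p{\left(s,f \right)} = 4 + s^{2}$ ($p{\left(s,f \right)} = s s + 4 = s^{2} + 4 = 4 + s^{2}$)
$d = \frac{211448065}{46358}$ ($d = - \frac{16203}{-23179} + \frac{18242}{4 + 0^{2}} = \left(-16203\right) \left(- \frac{1}{23179}\right) + \frac{18242}{4 + 0} = \frac{16203}{23179} + \frac{18242}{4} = \frac{16203}{23179} + 18242 \cdot \frac{1}{4} = \frac{16203}{23179} + \frac{9121}{2} = \frac{211448065}{46358} \approx 4561.2$)
$d - J{\left(-91 \right)} = \frac{211448065}{46358} - 161 = \frac{203984427}{46358}$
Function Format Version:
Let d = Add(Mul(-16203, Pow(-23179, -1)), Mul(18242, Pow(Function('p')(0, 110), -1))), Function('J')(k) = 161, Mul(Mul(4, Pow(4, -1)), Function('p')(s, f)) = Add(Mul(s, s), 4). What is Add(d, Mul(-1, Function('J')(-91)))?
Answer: Rational(203984427, 46358) ≈ 4400.2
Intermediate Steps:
Function('p')(s, f) = Add(4, Pow(s, 2)) (Function('p')(s, f) = Add(Mul(s, s), 4) = Add(Pow(s, 2), 4) = Add(4, Pow(s, 2)))
d = Rational(211448065, 46358) (d = Add(Mul(-16203, Pow(-23179, -1)), Mul(18242, Pow(Add(4, Pow(0, 2)), -1))) = Add(Mul(-16203, Rational(-1, 23179)), Mul(18242, Pow(Add(4, 0), -1))) = Add(Rational(16203, 23179), Mul(18242, Pow(4, -1))) = Add(Rational(16203, 23179), Mul(18242, Rational(1, 4))) = Add(Rational(16203, 23179), Rational(9121, 2)) = Rational(211448065, 46358) ≈ 4561.2)
Add(d, Mul(-1, Function('J')(-91))) = Add(Rational(211448065, 46358), Mul(-1, 161)) = Add(Rational(211448065, 46358), -161) = Rational(203984427, 46358)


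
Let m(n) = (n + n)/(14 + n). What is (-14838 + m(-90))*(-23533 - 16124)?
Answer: 11178396189/19 ≈ 5.8834e+8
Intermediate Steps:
m(n) = 2*n/(14 + n) (m(n) = (2*n)/(14 + n) = 2*n/(14 + n))
(-14838 + m(-90))*(-23533 - 16124) = (-14838 + 2*(-90)/(14 - 90))*(-23533 - 16124) = (-14838 + 2*(-90)/(-76))*(-39657) = (-14838 + 2*(-90)*(-1/76))*(-39657) = (-14838 + 45/19)*(-39657) = -281877/19*(-39657) = 11178396189/19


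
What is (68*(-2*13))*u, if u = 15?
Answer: -26520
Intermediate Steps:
(68*(-2*13))*u = (68*(-2*13))*15 = (68*(-26))*15 = -1768*15 = -26520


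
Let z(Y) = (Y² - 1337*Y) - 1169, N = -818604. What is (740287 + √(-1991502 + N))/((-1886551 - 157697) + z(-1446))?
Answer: 740287/1978801 + 3*I*√312234/1978801 ≈ 0.37411 + 0.00084715*I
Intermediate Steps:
z(Y) = -1169 + Y² - 1337*Y
(740287 + √(-1991502 + N))/((-1886551 - 157697) + z(-1446)) = (740287 + √(-1991502 - 818604))/((-1886551 - 157697) + (-1169 + (-1446)² - 1337*(-1446))) = (740287 + √(-2810106))/(-2044248 + (-1169 + 2090916 + 1933302)) = (740287 + 3*I*√312234)/(-2044248 + 4023049) = (740287 + 3*I*√312234)/1978801 = (740287 + 3*I*√312234)*(1/1978801) = 740287/1978801 + 3*I*√312234/1978801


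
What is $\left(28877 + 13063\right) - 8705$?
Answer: $33235$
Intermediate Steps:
$\left(28877 + 13063\right) - 8705 = 41940 - 8705 = 33235$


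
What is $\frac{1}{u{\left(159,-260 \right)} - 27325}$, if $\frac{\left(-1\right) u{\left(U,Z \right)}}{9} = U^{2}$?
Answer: $- \frac{1}{254854} \approx -3.9238 \cdot 10^{-6}$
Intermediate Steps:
$u{\left(U,Z \right)} = - 9 U^{2}$
$\frac{1}{u{\left(159,-260 \right)} - 27325} = \frac{1}{- 9 \cdot 159^{2} - 27325} = \frac{1}{\left(-9\right) 25281 - 27325} = \frac{1}{-227529 - 27325} = \frac{1}{-254854} = - \frac{1}{254854}$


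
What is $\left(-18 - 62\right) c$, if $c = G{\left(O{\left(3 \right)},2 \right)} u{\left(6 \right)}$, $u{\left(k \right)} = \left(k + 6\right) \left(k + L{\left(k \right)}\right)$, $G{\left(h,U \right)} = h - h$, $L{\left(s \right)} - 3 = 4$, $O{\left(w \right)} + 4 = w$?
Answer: $0$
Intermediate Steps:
$O{\left(w \right)} = -4 + w$
$L{\left(s \right)} = 7$ ($L{\left(s \right)} = 3 + 4 = 7$)
$G{\left(h,U \right)} = 0$
$u{\left(k \right)} = \left(6 + k\right) \left(7 + k\right)$ ($u{\left(k \right)} = \left(k + 6\right) \left(k + 7\right) = \left(6 + k\right) \left(7 + k\right)$)
$c = 0$ ($c = 0 \left(42 + 6^{2} + 13 \cdot 6\right) = 0 \left(42 + 36 + 78\right) = 0 \cdot 156 = 0$)
$\left(-18 - 62\right) c = \left(-18 - 62\right) 0 = \left(-80\right) 0 = 0$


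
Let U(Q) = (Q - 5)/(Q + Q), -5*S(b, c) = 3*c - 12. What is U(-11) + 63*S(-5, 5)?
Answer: -2039/55 ≈ -37.073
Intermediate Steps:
S(b, c) = 12/5 - 3*c/5 (S(b, c) = -(3*c - 12)/5 = -(-12 + 3*c)/5 = 12/5 - 3*c/5)
U(Q) = (-5 + Q)/(2*Q) (U(Q) = (-5 + Q)/((2*Q)) = (-5 + Q)*(1/(2*Q)) = (-5 + Q)/(2*Q))
U(-11) + 63*S(-5, 5) = (1/2)*(-5 - 11)/(-11) + 63*(12/5 - 3/5*5) = (1/2)*(-1/11)*(-16) + 63*(12/5 - 3) = 8/11 + 63*(-3/5) = 8/11 - 189/5 = -2039/55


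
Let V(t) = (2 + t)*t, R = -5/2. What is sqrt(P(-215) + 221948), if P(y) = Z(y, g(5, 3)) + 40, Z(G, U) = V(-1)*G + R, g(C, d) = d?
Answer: sqrt(888802)/2 ≈ 471.38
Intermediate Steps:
R = -5/2 (R = -5*1/2 = -5/2 ≈ -2.5000)
V(t) = t*(2 + t)
Z(G, U) = -5/2 - G (Z(G, U) = (-(2 - 1))*G - 5/2 = (-1*1)*G - 5/2 = -G - 5/2 = -5/2 - G)
P(y) = 75/2 - y (P(y) = (-5/2 - y) + 40 = 75/2 - y)
sqrt(P(-215) + 221948) = sqrt((75/2 - 1*(-215)) + 221948) = sqrt((75/2 + 215) + 221948) = sqrt(505/2 + 221948) = sqrt(444401/2) = sqrt(888802)/2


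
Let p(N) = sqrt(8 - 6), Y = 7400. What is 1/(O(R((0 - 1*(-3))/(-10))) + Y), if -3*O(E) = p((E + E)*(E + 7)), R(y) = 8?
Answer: 33300/246419999 + 3*sqrt(2)/492839998 ≈ 0.00013514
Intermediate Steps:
p(N) = sqrt(2)
O(E) = -sqrt(2)/3
1/(O(R((0 - 1*(-3))/(-10))) + Y) = 1/(-sqrt(2)/3 + 7400) = 1/(7400 - sqrt(2)/3)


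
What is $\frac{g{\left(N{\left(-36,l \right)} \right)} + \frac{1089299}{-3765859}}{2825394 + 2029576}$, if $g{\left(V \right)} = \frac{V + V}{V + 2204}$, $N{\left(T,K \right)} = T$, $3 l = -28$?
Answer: $- \frac{32909276}{495472889916133} \approx -6.642 \cdot 10^{-8}$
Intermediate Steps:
$l = - \frac{28}{3}$ ($l = \frac{1}{3} \left(-28\right) = - \frac{28}{3} \approx -9.3333$)
$g{\left(V \right)} = \frac{2 V}{2204 + V}$
$\frac{g{\left(N{\left(-36,l \right)} \right)} + \frac{1089299}{-3765859}}{2825394 + 2029576} = \frac{2 \left(-36\right) \frac{1}{2204 - 36} + \frac{1089299}{-3765859}}{2825394 + 2029576} = \frac{2 \left(-36\right) \frac{1}{2168} + 1089299 \left(- \frac{1}{3765859}\right)}{4854970} = \left(2 \left(-36\right) \frac{1}{2168} - \frac{1089299}{3765859}\right) \frac{1}{4854970} = \left(- \frac{9}{271} - \frac{1089299}{3765859}\right) \frac{1}{4854970} = \left(- \frac{329092760}{1020547789}\right) \frac{1}{4854970} = - \frac{32909276}{495472889916133}$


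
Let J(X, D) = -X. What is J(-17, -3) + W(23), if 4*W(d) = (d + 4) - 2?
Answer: 93/4 ≈ 23.250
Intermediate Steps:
W(d) = 1/2 + d/4 (W(d) = ((d + 4) - 2)/4 = ((4 + d) - 2)/4 = (2 + d)/4 = 1/2 + d/4)
J(-17, -3) + W(23) = -1*(-17) + (1/2 + (1/4)*23) = 17 + (1/2 + 23/4) = 17 + 25/4 = 93/4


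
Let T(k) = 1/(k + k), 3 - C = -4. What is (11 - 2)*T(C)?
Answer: 9/14 ≈ 0.64286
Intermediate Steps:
C = 7 (C = 3 - 1*(-4) = 3 + 4 = 7)
T(k) = 1/(2*k)
(11 - 2)*T(C) = (11 - 2)*((½)/7) = 9*((½)*(⅐)) = 9*(1/14) = 9/14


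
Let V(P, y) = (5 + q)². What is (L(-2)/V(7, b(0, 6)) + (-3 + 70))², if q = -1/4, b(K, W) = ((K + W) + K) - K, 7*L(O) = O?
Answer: 28654702729/6385729 ≈ 4487.3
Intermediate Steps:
L(O) = O/7
b(K, W) = K + W (b(K, W) = (W + 2*K) - K = K + W)
q = -¼ (q = -1*¼ = -¼ ≈ -0.25000)
V(P, y) = 361/16 (V(P, y) = (5 - ¼)² = (19/4)² = 361/16)
(L(-2)/V(7, b(0, 6)) + (-3 + 70))² = (((⅐)*(-2))/(361/16) + (-3 + 70))² = (-2/7*16/361 + 67)² = (-32/2527 + 67)² = (169277/2527)² = 28654702729/6385729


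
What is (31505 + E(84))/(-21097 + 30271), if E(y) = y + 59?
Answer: 15824/4587 ≈ 3.4497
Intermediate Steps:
E(y) = 59 + y
(31505 + E(84))/(-21097 + 30271) = (31505 + (59 + 84))/(-21097 + 30271) = (31505 + 143)/9174 = 31648*(1/9174) = 15824/4587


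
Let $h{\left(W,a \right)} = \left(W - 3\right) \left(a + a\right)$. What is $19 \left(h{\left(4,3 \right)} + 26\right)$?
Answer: $608$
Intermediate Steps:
$h{\left(W,a \right)} = 2 a \left(-3 + W\right)$ ($h{\left(W,a \right)} = \left(-3 + W\right) 2 a = 2 a \left(-3 + W\right)$)
$19 \left(h{\left(4,3 \right)} + 26\right) = 19 \left(2 \cdot 3 \left(-3 + 4\right) + 26\right) = 19 \left(2 \cdot 3 \cdot 1 + 26\right) = 19 \left(6 + 26\right) = 19 \cdot 32 = 608$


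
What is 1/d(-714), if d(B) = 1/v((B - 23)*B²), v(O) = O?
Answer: -375719652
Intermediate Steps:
d(B) = 1/(B²*(-23 + B)) (d(B) = 1/((B - 23)*B²) = 1/((-23 + B)*B²) = 1/(B²*(-23 + B)))
1/d(-714) = 1/(1/((-714)²*(-23 - 714))) = 1/((1/509796)/(-737)) = 1/((1/509796)*(-1/737)) = 1/(-1/375719652) = -375719652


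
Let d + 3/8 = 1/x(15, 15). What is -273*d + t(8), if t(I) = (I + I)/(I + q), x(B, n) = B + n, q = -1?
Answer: 26757/280 ≈ 95.561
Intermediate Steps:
t(I) = 2*I/(-1 + I) (t(I) = (I + I)/(I - 1) = (2*I)/(-1 + I) = 2*I/(-1 + I))
d = -41/120 (d = -3/8 + 1/(15 + 15) = -3/8 + 1/30 = -41/120 ≈ -0.34167)
-273*d + t(8) = -273*(-41/120) + 2*8/(-1 + 8) = 3731/40 + 2*8/7 = 3731/40 + 2*8*(1/7) = 3731/40 + 16/7 = 26757/280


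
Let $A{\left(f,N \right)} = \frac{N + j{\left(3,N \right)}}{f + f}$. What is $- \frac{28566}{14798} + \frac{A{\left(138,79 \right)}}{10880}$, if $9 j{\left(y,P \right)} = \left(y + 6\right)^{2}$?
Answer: $- \frac{5361185491}{2777288640} \approx -1.9304$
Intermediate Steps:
$j{\left(y,P \right)} = \frac{\left(6 + y\right)^{2}}{9}$ ($j{\left(y,P \right)} = \frac{\left(y + 6\right)^{2}}{9} = \frac{\left(6 + y\right)^{2}}{9}$)
$A{\left(f,N \right)} = \frac{9 + N}{2 f}$ ($A{\left(f,N \right)} = \frac{N + \frac{\left(6 + 3\right)^{2}}{9}}{f + f} = \frac{N + \frac{9^{2}}{9}}{2 f} = \left(N + \frac{1}{9} \cdot 81\right) \frac{1}{2 f} = \left(N + 9\right) \frac{1}{2 f} = \left(9 + N\right) \frac{1}{2 f} = \frac{9 + N}{2 f}$)
$- \frac{28566}{14798} + \frac{A{\left(138,79 \right)}}{10880} = - \frac{28566}{14798} + \frac{\frac{1}{2} \cdot \frac{1}{138} \left(9 + 79\right)}{10880} = \left(-28566\right) \frac{1}{14798} + \frac{1}{2} \cdot \frac{1}{138} \cdot 88 \cdot \frac{1}{10880} = - \frac{14283}{7399} + \frac{22}{69} \cdot \frac{1}{10880} = - \frac{14283}{7399} + \frac{11}{375360} = - \frac{5361185491}{2777288640}$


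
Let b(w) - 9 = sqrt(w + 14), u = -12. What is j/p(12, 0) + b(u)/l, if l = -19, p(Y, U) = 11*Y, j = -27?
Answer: -567/836 - sqrt(2)/19 ≈ -0.75266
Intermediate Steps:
b(w) = 9 + sqrt(14 + w) (b(w) = 9 + sqrt(w + 14) = 9 + sqrt(14 + w))
j/p(12, 0) + b(u)/l = -27/(11*12) + (9 + sqrt(14 - 12))/(-19) = -27/132 + (9 + sqrt(2))*(-1/19) = -27*1/132 + (-9/19 - sqrt(2)/19) = -9/44 + (-9/19 - sqrt(2)/19) = -567/836 - sqrt(2)/19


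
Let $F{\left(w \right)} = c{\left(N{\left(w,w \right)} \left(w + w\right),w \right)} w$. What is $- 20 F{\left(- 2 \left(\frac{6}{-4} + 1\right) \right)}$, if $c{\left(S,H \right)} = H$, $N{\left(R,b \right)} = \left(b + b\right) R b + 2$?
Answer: $-20$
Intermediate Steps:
$N{\left(R,b \right)} = 2 + 2 R b^{2}$ ($N{\left(R,b \right)} = 2 b R b + 2 = 2 R b b + 2 = 2 R b^{2} + 2 = 2 + 2 R b^{2}$)
$F{\left(w \right)} = w^{2}$ ($F{\left(w \right)} = w w = w^{2}$)
$- 20 F{\left(- 2 \left(\frac{6}{-4} + 1\right) \right)} = - 20 \left(- 2 \left(\frac{6}{-4} + 1\right)\right)^{2} = - 20 \left(- 2 \left(6 \left(- \frac{1}{4}\right) + 1\right)\right)^{2} = - 20 \left(- 2 \left(- \frac{3}{2} + 1\right)\right)^{2} = - 20 \left(\left(-2\right) \left(- \frac{1}{2}\right)\right)^{2} = - 20 \cdot 1^{2} = \left(-20\right) 1 = -20$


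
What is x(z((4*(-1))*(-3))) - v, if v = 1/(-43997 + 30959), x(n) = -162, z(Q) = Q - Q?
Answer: -2112155/13038 ≈ -162.00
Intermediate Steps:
z(Q) = 0
v = -1/13038 (v = 1/(-13038) = -1/13038 ≈ -7.6699e-5)
x(z((4*(-1))*(-3))) - v = -162 - 1*(-1/13038) = -162 + 1/13038 = -2112155/13038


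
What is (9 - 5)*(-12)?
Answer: -48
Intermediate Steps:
(9 - 5)*(-12) = 4*(-12) = -48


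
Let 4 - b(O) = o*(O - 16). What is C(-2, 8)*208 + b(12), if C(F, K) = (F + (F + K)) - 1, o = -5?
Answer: 608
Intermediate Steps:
C(F, K) = -1 + K + 2*F (C(F, K) = (K + 2*F) - 1 = -1 + K + 2*F)
b(O) = -76 + 5*O (b(O) = 4 - (-5)*(O - 16) = 4 - (-5)*(-16 + O) = 4 - (80 - 5*O) = 4 + (-80 + 5*O) = -76 + 5*O)
C(-2, 8)*208 + b(12) = (-1 + 8 + 2*(-2))*208 + (-76 + 5*12) = (-1 + 8 - 4)*208 + (-76 + 60) = 3*208 - 16 = 624 - 16 = 608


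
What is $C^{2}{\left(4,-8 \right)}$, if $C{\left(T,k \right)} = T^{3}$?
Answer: $4096$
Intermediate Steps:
$C^{2}{\left(4,-8 \right)} = \left(4^{3}\right)^{2} = 64^{2} = 4096$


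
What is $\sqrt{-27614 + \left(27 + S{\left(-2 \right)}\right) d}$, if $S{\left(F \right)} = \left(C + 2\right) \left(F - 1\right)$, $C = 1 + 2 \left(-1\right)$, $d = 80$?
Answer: $i \sqrt{25694} \approx 160.29 i$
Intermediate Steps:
$C = -1$ ($C = 1 - 2 = -1$)
$S{\left(F \right)} = -1 + F$ ($S{\left(F \right)} = \left(-1 + 2\right) \left(F - 1\right) = 1 \left(-1 + F\right) = -1 + F$)
$\sqrt{-27614 + \left(27 + S{\left(-2 \right)}\right) d} = \sqrt{-27614 + \left(27 - 3\right) 80} = \sqrt{-27614 + 24 \cdot 80} = \sqrt{-27614 + 1920} = \sqrt{-25694} = i \sqrt{25694}$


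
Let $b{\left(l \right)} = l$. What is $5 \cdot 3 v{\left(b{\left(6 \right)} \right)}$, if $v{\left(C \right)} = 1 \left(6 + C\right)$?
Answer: $180$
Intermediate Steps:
$v{\left(C \right)} = 6 + C$
$5 \cdot 3 v{\left(b{\left(6 \right)} \right)} = 5 \cdot 3 \left(6 + 6\right) = 15 \cdot 12 = 180$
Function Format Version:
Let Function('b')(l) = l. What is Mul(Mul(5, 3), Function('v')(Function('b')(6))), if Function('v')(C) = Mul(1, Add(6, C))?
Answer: 180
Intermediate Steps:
Function('v')(C) = Add(6, C)
Mul(Mul(5, 3), Function('v')(Function('b')(6))) = Mul(Mul(5, 3), Add(6, 6)) = Mul(15, 12) = 180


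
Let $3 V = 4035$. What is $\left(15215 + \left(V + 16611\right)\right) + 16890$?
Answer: $50061$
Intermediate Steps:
$V = 1345$ ($V = \frac{1}{3} \cdot 4035 = 1345$)
$\left(15215 + \left(V + 16611\right)\right) + 16890 = \left(15215 + \left(1345 + 16611\right)\right) + 16890 = \left(15215 + 17956\right) + 16890 = 33171 + 16890 = 50061$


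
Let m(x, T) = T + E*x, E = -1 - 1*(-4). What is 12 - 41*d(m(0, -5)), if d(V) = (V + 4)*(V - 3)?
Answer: -316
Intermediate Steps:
E = 3 (E = -1 + 4 = 3)
m(x, T) = T + 3*x
d(V) = (-3 + V)*(4 + V) (d(V) = (4 + V)*(-3 + V) = (-3 + V)*(4 + V))
12 - 41*d(m(0, -5)) = 12 - 41*(-12 + (-5 + 3*0) + (-5 + 3*0)**2) = 12 - 41*(-12 + (-5 + 0) + (-5 + 0)**2) = 12 - 41*(-12 - 5 + (-5)**2) = 12 - 41*(-12 - 5 + 25) = 12 - 41*8 = 12 - 328 = -316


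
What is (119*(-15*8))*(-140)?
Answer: 1999200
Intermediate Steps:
(119*(-15*8))*(-140) = (119*(-120))*(-140) = -14280*(-140) = 1999200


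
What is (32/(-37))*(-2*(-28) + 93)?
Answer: -4768/37 ≈ -128.86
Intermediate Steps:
(32/(-37))*(-2*(-28) + 93) = (32*(-1/37))*(56 + 93) = -32/37*149 = -4768/37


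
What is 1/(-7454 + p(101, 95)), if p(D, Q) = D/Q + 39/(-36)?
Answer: -1140/8497583 ≈ -0.00013416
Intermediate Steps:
p(D, Q) = -13/12 + D/Q (p(D, Q) = D/Q + 39*(-1/36) = D/Q - 13/12 = -13/12 + D/Q)
1/(-7454 + p(101, 95)) = 1/(-7454 + (-13/12 + 101/95)) = 1/(-7454 - 23/1140) = 1/(-8497583/1140) = -1140/8497583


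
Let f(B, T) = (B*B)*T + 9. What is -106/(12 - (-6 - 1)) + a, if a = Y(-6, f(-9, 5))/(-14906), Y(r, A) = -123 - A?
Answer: -1569833/283214 ≈ -5.5429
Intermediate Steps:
f(B, T) = 9 + T*B² (f(B, T) = B²*T + 9 = T*B² + 9 = 9 + T*B²)
a = 537/14906 (a = (-123 - (9 + 5*(-9)²))/(-14906) = (-123 - (9 + 5*81))*(-1/14906) = (-123 - (9 + 405))*(-1/14906) = (-123 - 1*414)*(-1/14906) = (-123 - 414)*(-1/14906) = -537*(-1/14906) = 537/14906 ≈ 0.036026)
-106/(12 - (-6 - 1)) + a = -106/(12 - (-6 - 1)) + 537/14906 = -106/(12 - 1*(-7)) + 537/14906 = -106/(12 + 7) + 537/14906 = -106/19 + 537/14906 = -1569833/283214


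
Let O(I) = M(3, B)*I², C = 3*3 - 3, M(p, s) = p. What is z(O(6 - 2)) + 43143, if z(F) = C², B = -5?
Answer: 43179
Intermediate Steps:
C = 6 (C = 9 - 3 = 6)
O(I) = 3*I²
z(F) = 36 (z(F) = 6² = 36)
z(O(6 - 2)) + 43143 = 36 + 43143 = 43179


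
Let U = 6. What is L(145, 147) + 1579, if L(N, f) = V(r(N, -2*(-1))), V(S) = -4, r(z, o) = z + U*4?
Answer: 1575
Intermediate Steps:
r(z, o) = 24 + z (r(z, o) = z + 6*4 = z + 24 = 24 + z)
L(N, f) = -4
L(145, 147) + 1579 = -4 + 1579 = 1575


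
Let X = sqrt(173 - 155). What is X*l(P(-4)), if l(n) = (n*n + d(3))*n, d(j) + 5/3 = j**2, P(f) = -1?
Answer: -25*sqrt(2) ≈ -35.355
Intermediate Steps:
d(j) = -5/3 + j**2
X = 3*sqrt(2) (X = sqrt(18) = 3*sqrt(2) ≈ 4.2426)
l(n) = n*(22/3 + n**2) (l(n) = (n*n + (-5/3 + 3**2))*n = (n**2 + (-5/3 + 9))*n = (n**2 + 22/3)*n = (22/3 + n**2)*n = n*(22/3 + n**2))
X*l(P(-4)) = (3*sqrt(2))*(-(22/3 + (-1)**2)) = (3*sqrt(2))*(-(22/3 + 1)) = (3*sqrt(2))*(-1*25/3) = (3*sqrt(2))*(-25/3) = -25*sqrt(2)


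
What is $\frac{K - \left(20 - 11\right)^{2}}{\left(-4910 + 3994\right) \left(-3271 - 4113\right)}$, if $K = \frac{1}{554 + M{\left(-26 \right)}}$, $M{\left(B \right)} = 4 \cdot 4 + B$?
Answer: $- \frac{44063}{3679476736} \approx -1.1975 \cdot 10^{-5}$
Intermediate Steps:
$M{\left(B \right)} = 16 + B$
$K = \frac{1}{544}$ ($K = \frac{1}{554 + \left(16 - 26\right)} = \frac{1}{554 - 10} = \frac{1}{544} \approx 0.0018382$)
$\frac{K - \left(20 - 11\right)^{2}}{\left(-4910 + 3994\right) \left(-3271 - 4113\right)} = \frac{\frac{1}{544} - \left(20 - 11\right)^{2}}{\left(-4910 + 3994\right) \left(-3271 - 4113\right)} = \frac{\frac{1}{544} - 9^{2}}{\left(-916\right) \left(-7384\right)} = \frac{\frac{1}{544} - 81}{6763744} = \left(\frac{1}{544} - 81\right) \frac{1}{6763744} = \left(- \frac{44063}{544}\right) \frac{1}{6763744} = - \frac{44063}{3679476736}$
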